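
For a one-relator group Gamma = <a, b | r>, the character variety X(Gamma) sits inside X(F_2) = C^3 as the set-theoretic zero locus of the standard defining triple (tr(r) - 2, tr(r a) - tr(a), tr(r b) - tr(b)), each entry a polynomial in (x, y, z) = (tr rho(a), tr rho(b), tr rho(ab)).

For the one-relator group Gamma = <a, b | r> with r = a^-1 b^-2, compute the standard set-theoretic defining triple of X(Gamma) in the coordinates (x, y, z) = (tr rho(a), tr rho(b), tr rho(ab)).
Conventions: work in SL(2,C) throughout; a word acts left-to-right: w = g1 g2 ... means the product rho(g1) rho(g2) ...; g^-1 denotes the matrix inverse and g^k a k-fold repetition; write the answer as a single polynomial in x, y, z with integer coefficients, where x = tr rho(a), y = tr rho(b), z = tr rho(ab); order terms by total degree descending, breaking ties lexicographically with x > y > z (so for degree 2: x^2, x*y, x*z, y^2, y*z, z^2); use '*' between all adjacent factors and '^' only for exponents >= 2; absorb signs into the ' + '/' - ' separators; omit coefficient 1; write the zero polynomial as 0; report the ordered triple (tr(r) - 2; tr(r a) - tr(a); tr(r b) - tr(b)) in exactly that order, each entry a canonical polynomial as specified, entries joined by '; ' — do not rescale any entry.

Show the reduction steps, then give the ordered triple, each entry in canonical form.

tr(b^-1) = tr(b) = y
tr(b^-1 a) = tr(a) * tr(b) - tr(a b) = x*y - z
use: tr(b^-1 a^-1) = tr(b^-1) * tr(a) - tr(b^-1 a) = z
tr(a^-1 b^-2) = tr(b^-1 a^-1) * tr(b) - tr(b^-1 a^-1 b) = y*z - x
tr(b^-2) = tr(b^-1) * tr(b) - tr(1)   [inverse elimination on b] = y^2 - 2
assemble the triple (tr(r) - 2; tr(r a) - x; tr(r b) - y)

y*z - x - 2; y^2 - x - 2; -y + z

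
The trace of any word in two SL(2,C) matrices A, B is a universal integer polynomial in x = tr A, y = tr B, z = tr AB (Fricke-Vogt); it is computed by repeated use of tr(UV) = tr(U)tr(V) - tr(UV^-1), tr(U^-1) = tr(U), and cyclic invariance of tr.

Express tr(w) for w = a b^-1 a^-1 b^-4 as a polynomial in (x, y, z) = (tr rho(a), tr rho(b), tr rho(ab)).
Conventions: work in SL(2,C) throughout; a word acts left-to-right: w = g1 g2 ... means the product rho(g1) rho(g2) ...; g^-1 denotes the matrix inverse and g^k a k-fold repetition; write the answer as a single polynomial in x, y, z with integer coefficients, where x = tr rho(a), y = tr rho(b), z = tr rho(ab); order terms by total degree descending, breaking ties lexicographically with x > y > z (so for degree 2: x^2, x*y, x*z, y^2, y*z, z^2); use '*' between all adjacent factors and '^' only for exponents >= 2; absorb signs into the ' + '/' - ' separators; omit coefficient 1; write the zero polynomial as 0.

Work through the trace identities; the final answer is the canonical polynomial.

x*y^4*z - x^2*y^3 - y^3*z^2 - 2*x*y^2*z + 2*x^2*y + y^3 + 2*y*z^2 - 3*y

trace(b^-1 a) = trace(a)*trace(b) - trace(a b)   [inverse elimination on b] = x*y - z
reduce: trace(a b^-2) = trace(b^-1 a)*trace(b) - trace(b^-1 a b)   [inverse elimination on b] = x*y^2 - y*z - x
trace(b^-3 a) = trace(a b^-2)*trace(b) - trace(a b^-1)   [inverse elimination on b] = x*y^3 - y^2*z - 2*x*y + z
reduce: trace(b^-3 a b^-1) = trace(b^-3 a)*trace(b) - trace(b^-3 a b)   [inverse elimination on b] = x*y^4 - y^3*z - 3*x*y^2 + 2*y*z + x
so trace(a^2) = trace(a)*trace(a) - trace(1)   [square of a] = x^2 - 2
reduce: trace(a^2 b) = trace(a)*trace(b a) - trace(b)   [square of a] = x*z - y
so trace(a b^-1 a) = trace(a^2)*trace(b) - trace(a^2 b)   [inverse elimination on b] = x^2*y - x*z - y
so trace(a b a b) = trace(a b)*trace(a b) - trace(1)   [split at a repeated a] = z^2 - 2
trace(a b^-1 a b) = trace(a b a)*trace(b) - trace(a b a b)   [inverse elimination on b] = x*y*z - y^2 - z^2 + 2
trace(a b^-1 a b^-1) = trace(a b^-1 a)*trace(b) - trace(a b^-1 a b)   [inverse elimination on b] = x^2*y^2 - 2*x*y*z + z^2 - 2
trace(b^-2 a b^-1 a) = trace(a b^-1 a b^-1)*trace(b) - trace(a b^-1 a)   [inverse elimination on b] = x^2*y^3 - 2*x*y^2*z - x^2*y + y*z^2 + x*z - y
trace(b^-3 a b^-1 a) = trace(b^-2 a b^-1 a)*trace(b) - trace(b^-2 a b^-1 a b)   [inverse elimination on b] = x^2*y^4 - 2*x*y^3*z - 2*x^2*y^2 + y^2*z^2 + 3*x*y*z - y^2 - z^2 + 2
trace(b^-1 a b^-1 a^-1 b^-2) = trace(b^-3 a b^-1)*trace(a) - trace(b^-3 a b^-1 a)   [inverse elimination on a] = x*y^3*z - x^2*y^2 - y^2*z^2 - x*y*z + x^2 + y^2 + z^2 - 2
trace(b a b) = trace(b)*trace(a b) - trace(a)   [square of b] = y*z - x
trace(a^-1 b a b) = trace(b a b)*trace(a) - trace(b a b a)   [inverse elimination on a] = x*y*z - x^2 - z^2 + 2
reduce: trace(a b^-1 a^-1 b) = trace(a^-1 b a)*trace(b) - trace(a^-1 b a b)   [inverse elimination on b] = -x*y*z + x^2 + y^2 + z^2 - 2
trace(a b^-1 a^-1 b^-1) = trace(a b^-1 a^-1)*trace(b) - trace(a b^-1 a^-1 b)   [inverse elimination on b] = x*y*z - x^2 - z^2 + 2
reduce: trace(b^-1 a b^-1 a^-1 b^-1) = trace(a b^-1 a^-1 b^-1)*trace(b) - trace(a b^-1 a^-1)   [inverse elimination on b] = x*y^2*z - x^2*y - y*z^2 + y
reduce: trace(a b^-1 a^-1 b^-4) = trace(b^-1 a b^-1 a^-1 b^-2)*trace(b) - trace(b^-1 a b^-1 a^-1 b^-1)   [inverse elimination on b] = x*y^4*z - x^2*y^3 - y^3*z^2 - 2*x*y^2*z + 2*x^2*y + y^3 + 2*y*z^2 - 3*y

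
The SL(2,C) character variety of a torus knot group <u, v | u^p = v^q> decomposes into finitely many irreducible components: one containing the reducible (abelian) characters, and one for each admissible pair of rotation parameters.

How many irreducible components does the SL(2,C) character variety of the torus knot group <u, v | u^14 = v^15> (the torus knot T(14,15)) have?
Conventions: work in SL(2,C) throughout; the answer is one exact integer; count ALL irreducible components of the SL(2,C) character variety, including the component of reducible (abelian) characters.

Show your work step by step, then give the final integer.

92

In the torus knot group T(14,15), u^14 = v^15 is central, so an irreducible representation sends it to +I or -I (Schur).
This locks tr(u) to 2*cos(pi*alpha/14), alpha in 1..13, and tr(v) to 2*cos(pi*beta/15), beta in 1..14, on each component of irreducible characters.
The two central values (-1)^alpha I and (-1)^beta I must be the same matrix, so alpha and beta share a parity.
count pairs: odd alpha (7 choices) x odd beta (7), plus even alpha (6) x even beta (7): 7*7 + 6*7 = 91.
Total: 91 irreducible-character components + 1 reducible (abelian) component = 92.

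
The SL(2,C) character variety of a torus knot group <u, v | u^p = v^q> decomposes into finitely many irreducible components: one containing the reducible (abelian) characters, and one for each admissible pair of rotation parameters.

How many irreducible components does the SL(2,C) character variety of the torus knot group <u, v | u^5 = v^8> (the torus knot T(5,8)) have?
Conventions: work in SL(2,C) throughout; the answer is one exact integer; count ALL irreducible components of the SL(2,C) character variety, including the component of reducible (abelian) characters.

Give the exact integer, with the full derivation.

15

For T(5,8): irreducibility forces the central element u^5 = v^8 to one of +I, -I.
On an irreducible component, tr(u) is locked at 2*cos(pi*alpha/5) for some alpha in 1..4, and tr(v) at 2*cos(pi*beta/8) for some beta in 1..7.
u^5 = (-1)^alpha I and v^8 = (-1)^beta I must agree, so alpha and beta have equal parity.
Counting: 2 odd alphas x 4 odd betas + 2 even alphas x 3 even betas = 8 + 6 = 14.
Total: 14 irreducible-character components + 1 reducible (abelian) component = 15.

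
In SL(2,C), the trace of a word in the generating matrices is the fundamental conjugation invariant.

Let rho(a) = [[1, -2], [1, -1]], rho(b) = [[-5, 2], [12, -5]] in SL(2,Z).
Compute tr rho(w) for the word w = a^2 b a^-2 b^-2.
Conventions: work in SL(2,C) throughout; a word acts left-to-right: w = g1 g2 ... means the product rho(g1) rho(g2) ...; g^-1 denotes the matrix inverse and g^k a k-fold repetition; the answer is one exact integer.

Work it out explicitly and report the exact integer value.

-10

rho(a) = [[1, -2], [1, -1]]
... * rho(a) = [[1, -2], [1, -1]]  ->  [[-1, 0], [0, -1]]
... * rho(b) = [[-5, 2], [12, -5]]  ->  [[5, -2], [-12, 5]]
... * rho(a^-1) = [[-1, 2], [-1, 1]]  ->  [[-3, 8], [7, -19]]
... * rho(a^-1) = [[-1, 2], [-1, 1]]  ->  [[-5, 2], [12, -5]]
... * rho(b^-1) = [[-5, -2], [-12, -5]]  ->  [[1, 0], [0, 1]]
... * rho(b^-1) = [[-5, -2], [-12, -5]]  ->  [[-5, -2], [-12, -5]]
tr = -5 + -5 = -10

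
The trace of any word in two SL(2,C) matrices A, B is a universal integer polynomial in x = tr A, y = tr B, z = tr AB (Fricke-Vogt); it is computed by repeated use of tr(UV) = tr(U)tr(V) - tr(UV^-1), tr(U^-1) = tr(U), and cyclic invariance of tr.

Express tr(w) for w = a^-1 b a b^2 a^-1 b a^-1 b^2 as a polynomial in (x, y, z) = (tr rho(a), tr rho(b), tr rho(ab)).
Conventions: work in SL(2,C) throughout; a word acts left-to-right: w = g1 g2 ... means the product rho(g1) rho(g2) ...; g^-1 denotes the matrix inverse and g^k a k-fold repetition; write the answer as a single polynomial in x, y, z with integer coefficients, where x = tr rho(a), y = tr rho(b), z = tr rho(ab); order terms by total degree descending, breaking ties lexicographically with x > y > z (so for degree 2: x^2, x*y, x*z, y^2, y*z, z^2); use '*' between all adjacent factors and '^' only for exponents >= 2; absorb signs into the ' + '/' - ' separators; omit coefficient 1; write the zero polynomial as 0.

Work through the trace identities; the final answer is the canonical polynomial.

and tr(a b^2) = tr(b) tr(a b) - tr(a) = y*z - x
tr(b a b^2) = tr(b) tr(a b^2) - tr(a b) = y^2*z - x*y - z
tr(b^3 a b) = tr(b) tr(b a b^2) - tr(b a b) = y^3*z - x*y^2 - 2*y*z + x
tr(b^2 a b^3) = tr(b) tr(b^3 a b) - tr(b^3 a) = y^4*z - x*y^3 - 3*y^2*z + 2*x*y + z
next, tr(b^3 a b^3) = tr(b) tr(b^2 a b^3) - tr(b^2 a b^2) = y^5*z - x*y^4 - 4*y^3*z + 3*x*y^2 + 3*y*z - x
and tr(a b a b) = tr(b a) tr(b a) - tr(1) = z^2 - 2
tr(a b a) = tr(a) tr(b a) - tr(b) = x*z - y
tr(a b^2 a b) = tr(b) tr(a b a b) - tr(a b a) = y*z^2 - x*z - y
next, tr(b^2) = tr(b) tr(b) - tr(1) = y^2 - 2
and tr(a b^2 a) = tr(a) tr(b^2 a) - tr(b^2) = x*y*z - x^2 - y^2 + 2
next, tr(a b^2 a b^2) = tr(b) tr(a b^2 a b) - tr(a b^2 a) = y^2*z^2 - 2*x*y*z + x^2 - 2
and tr(a b^3 a b^2) = tr(b) tr(a b^2 a b^2) - tr(a b^2 a b) = y^3*z^2 - 2*x*y^2*z + x^2*y - y*z^2 + x*z - y
tr(a b^3 a b) = tr(b) tr(b a b a b) - tr(b a b a) = y^2*z^2 - x*y*z - y^2 - z^2 + 2
tr(b^3 a b^3 a) = tr(b) tr(a b^3 a b^2) - tr(a b^3 a b) = y^4*z^2 - 2*x*y^3*z + x^2*y^2 - 2*y^2*z^2 + 2*x*y*z + z^2 - 2
tr(b a b^3 a^-1 b^2) = tr(b^3 a b^3) tr(a) - tr(b^3 a b^3 a) = x*y^5*z - x^2*y^4 - y^4*z^2 - 2*x*y^3*z + 2*x^2*y^2 + 2*y^2*z^2 + x*y*z - x^2 - z^2 + 2
tr(a b a b^4) = tr(b) tr(a b a b^3) - tr(a b a b^2) = y^3*z^2 - x*y^2*z - y^3 - 2*y*z^2 + x*z + 3*y
tr(b^2 a b a b^3) = tr(b) tr(a b a b^4) - tr(a b a b^3) = y^4*z^2 - x*y^3*z - y^4 - 3*y^2*z^2 + 2*x*y*z + 4*y^2 + z^2 - 2
tr(a b a b a b) = tr(b a) tr(b a b a) - tr(b^-1 a^-1) = z^3 - 3*z
tr(a b a b a) = tr(a) tr(b a b a) - tr(b a b) = x*z^2 - y*z - x
and tr(a b a b^2 a b) = tr(b) tr(a b a b a b) - tr(a b a b a) = y*z^3 - x*z^2 - 2*y*z + x
tr(a b a b^2 a) = tr(a) tr(b a b^2 a) - tr(b a b^2) = x*y*z^2 - x^2*z - y^2*z + z
tr(a b^2 a b a b^2) = tr(b) tr(a b a b^2 a b) - tr(a b a b^2 a) = y^2*z^3 - 2*x*y*z^2 + x^2*z - y^2*z + x*y - z
tr(b^2 a b a b^3 a) = tr(b) tr(a b^2 a b a b^2) - tr(a b^2 a b a b) = y^3*z^3 - 2*x*y^2*z^2 + x^2*y*z - y^3*z - y*z^3 + x*y^2 + x*z^2 + y*z - x
next, tr(b a b^3 a^-1 b^2 a) = tr(b^2 a b a b^3) tr(a) - tr(b^2 a b a b^3 a) = x*y^4*z^2 - x^2*y^3*z - y^3*z^3 - x*y^4 - x*y^2*z^2 + x^2*y*z + y^3*z + y*z^3 + 3*x*y^2 - y*z - x
tr(b a^-1 b^2 a^-1 b a b^2) = tr(b a b^3 a^-1 b^2) tr(a) - tr(b a b^3 a^-1 b^2 a) = x^2*y^5*z - x^3*y^4 - 2*x*y^4*z^2 - x^2*y^3*z + y^3*z^3 + 2*x^3*y^2 + x*y^4 + 3*x*y^2*z^2 - y^3*z - y*z^3 - x^3 - 3*x*y^2 - x*z^2 + y*z + 3*x
and tr(b a b^2 a b^3) = tr(b) tr(a b^2 a b^3) - tr(a b^2 a b^2) = y^4*z^2 - 2*x*y^3*z + x^2*y^2 - 2*y^2*z^2 + 3*x*y*z - x^2 - y^2 + 2
tr(b a b^2 a b^3 a) = tr(b) tr(a b a b^2 a b^2) - tr(a b a b^2 a b) = y^3*z^3 - 2*x*y^2*z^2 + x^2*y*z - y^3*z - y*z^3 + x*y^2 + x*z^2 + y*z - x
tr(b^2 a^-1 b a b^2 a b) = tr(b a b^2 a b^3) tr(a) - tr(b a b^2 a b^3 a) = x*y^4*z^2 - 2*x^2*y^3*z - y^3*z^3 + x^3*y^2 + 2*x^2*y*z + y^3*z + y*z^3 - x^3 - 2*x*y^2 - x*z^2 - y*z + 3*x
next, tr(a b a b a b a b) = tr(b a b a b a) tr(b a) - tr(a b a b) = z^4 - 4*z^2 + 2
tr(a b a b a b a) = tr(a) tr(b a b a b a) - tr(b a b a b) = x*z^3 - y*z^2 - 2*x*z + y
next, tr(a b a b^2 a b a b) = tr(b) tr(a b a b a b a b) - tr(a b a b a b a) = y*z^4 - x*z^3 - 3*y*z^2 + 2*x*z + y
tr(a b a^2 b a) = tr(a) tr(b a^2 b a) - tr(b a^2 b) = x^2*z^2 - 2*x*y*z + y^2 - 2
next, tr(a b a b^2 a b a) = tr(b) tr(a b a^2 b a b) - tr(a b a^2 b a) = x*y*z^3 - x^2*z^2 - y^2*z^2 + 2
tr(b a b^2 a b a b^2 a) = tr(b) tr(a b a b^2 a b a b) - tr(a b a b^2 a b a) = y^2*z^4 - 2*x*y*z^3 + x^2*z^2 - 2*y^2*z^2 + 2*x*y*z + y^2 - 2
tr(b^2 a^-1 b a b^2 a b a) = tr(b a b^2 a b a b^2) tr(a) - tr(b a b^2 a b a b^2 a) = x*y^3*z^3 - 2*x^2*y^2*z^2 - y^2*z^4 + x^3*y*z - x*y^3*z + x*y*z^3 + x^2*y^2 + 2*y^2*z^2 - x*y*z - x^2 - y^2 + 2
and tr(b a^-1 b^2 a^-1 b a b^2 a) = tr(b^2 a^-1 b a b^2 a b) tr(a) - tr(b^2 a^-1 b a b^2 a b a) = x^2*y^4*z^2 - 2*x^3*y^3*z - 2*x*y^3*z^3 + x^4*y^2 + 2*x^2*y^2*z^2 + y^2*z^4 + x^3*y*z + 2*x*y^3*z - x^4 - 3*x^2*y^2 - x^2*z^2 - 2*y^2*z^2 + 4*x^2 + y^2 - 2
tr(a^-1 b a b^2 a^-1 b a^-1 b^2) = tr(b a^-1 b^2 a^-1 b a b^2) tr(a) - tr(b a^-1 b^2 a^-1 b a b^2 a) = x^3*y^5*z - x^4*y^4 - 3*x^2*y^4*z^2 + x^3*y^3*z + 3*x*y^3*z^3 + x^4*y^2 + x^2*y^4 + x^2*y^2*z^2 - y^2*z^4 - x^3*y*z - 3*x*y^3*z - x*y*z^3 + 2*y^2*z^2 + x*y*z - x^2 - y^2 + 2

x^3*y^5*z - x^4*y^4 - 3*x^2*y^4*z^2 + x^3*y^3*z + 3*x*y^3*z^3 + x^4*y^2 + x^2*y^4 + x^2*y^2*z^2 - y^2*z^4 - x^3*y*z - 3*x*y^3*z - x*y*z^3 + 2*y^2*z^2 + x*y*z - x^2 - y^2 + 2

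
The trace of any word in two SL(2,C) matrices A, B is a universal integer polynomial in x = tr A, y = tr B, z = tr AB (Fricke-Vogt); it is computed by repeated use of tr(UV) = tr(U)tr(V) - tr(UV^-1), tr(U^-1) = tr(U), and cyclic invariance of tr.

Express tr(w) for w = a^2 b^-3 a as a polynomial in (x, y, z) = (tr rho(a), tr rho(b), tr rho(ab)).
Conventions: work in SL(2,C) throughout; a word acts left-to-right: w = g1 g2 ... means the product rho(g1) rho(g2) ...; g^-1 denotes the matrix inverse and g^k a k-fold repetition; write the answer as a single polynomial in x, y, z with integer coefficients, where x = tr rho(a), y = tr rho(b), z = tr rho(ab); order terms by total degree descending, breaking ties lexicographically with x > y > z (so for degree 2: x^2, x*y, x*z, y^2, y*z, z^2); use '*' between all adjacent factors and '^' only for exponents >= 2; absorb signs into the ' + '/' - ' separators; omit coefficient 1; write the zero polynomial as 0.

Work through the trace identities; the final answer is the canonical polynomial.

trace(a^2) = trace(a)*trace(a) - trace(1) = x^2 - 2
trace(a^3) = trace(a)*trace(a^2) - trace(a) = x^3 - 3*x
trace(a b a) = trace(a)*trace(b a) - trace(b) = x*z - y
trace(a^3 b) = trace(a)*trace(a b a) - trace(a b) = x^2*z - x*y - z
trace(b^-1 a^3) = trace(a^3)*trace(b) - trace(a^3 b) = x^3*y - x^2*z - 2*x*y + z
trace(a^3 b^-2) = trace(b^-1 a^3)*trace(b) - trace(b^-1 a^3 b) = x^3*y^2 - x^2*y*z - x^3 - 2*x*y^2 + y*z + 3*x
trace(a^2 b^-3 a) = trace(a^3 b^-2)*trace(b) - trace(a^3 b^-1) = x^3*y^3 - x^2*y^2*z - 2*x^3*y - 2*x*y^3 + x^2*z + y^2*z + 5*x*y - z

x^3*y^3 - x^2*y^2*z - 2*x^3*y - 2*x*y^3 + x^2*z + y^2*z + 5*x*y - z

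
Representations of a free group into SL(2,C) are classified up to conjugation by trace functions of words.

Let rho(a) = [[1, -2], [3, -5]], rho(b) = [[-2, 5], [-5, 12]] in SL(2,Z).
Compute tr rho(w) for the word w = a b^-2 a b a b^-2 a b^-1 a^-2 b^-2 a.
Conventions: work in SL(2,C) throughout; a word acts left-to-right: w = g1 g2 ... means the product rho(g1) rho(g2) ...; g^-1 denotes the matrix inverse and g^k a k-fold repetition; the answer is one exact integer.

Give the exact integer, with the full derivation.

203328

rho(a) = [[1, -2], [3, -5]]
... * rho(b^-1) = [[12, -5], [5, -2]]  ->  [[2, -1], [11, -5]]
... * rho(b^-1) = [[12, -5], [5, -2]]  ->  [[19, -8], [107, -45]]
... * rho(a) = [[1, -2], [3, -5]]  ->  [[-5, 2], [-28, 11]]
... * rho(b) = [[-2, 5], [-5, 12]]  ->  [[0, -1], [1, -8]]
... * rho(a) = [[1, -2], [3, -5]]  ->  [[-3, 5], [-23, 38]]
... * rho(b^-1) = [[12, -5], [5, -2]]  ->  [[-11, 5], [-86, 39]]
... * rho(b^-1) = [[12, -5], [5, -2]]  ->  [[-107, 45], [-837, 352]]
... * rho(a) = [[1, -2], [3, -5]]  ->  [[28, -11], [219, -86]]
... * rho(b^-1) = [[12, -5], [5, -2]]  ->  [[281, -118], [2198, -923]]
... * rho(a^-1) = [[-5, 2], [-3, 1]]  ->  [[-1051, 444], [-8221, 3473]]
... * rho(a^-1) = [[-5, 2], [-3, 1]]  ->  [[3923, -1658], [30686, -12969]]
... * rho(b^-1) = [[12, -5], [5, -2]]  ->  [[38786, -16299], [303387, -127492]]
... * rho(b^-1) = [[12, -5], [5, -2]]  ->  [[383937, -161332], [3003184, -1261951]]
... * rho(a) = [[1, -2], [3, -5]]  ->  [[-100059, 38786], [-782669, 303387]]
tr = -100059 + 303387 = 203328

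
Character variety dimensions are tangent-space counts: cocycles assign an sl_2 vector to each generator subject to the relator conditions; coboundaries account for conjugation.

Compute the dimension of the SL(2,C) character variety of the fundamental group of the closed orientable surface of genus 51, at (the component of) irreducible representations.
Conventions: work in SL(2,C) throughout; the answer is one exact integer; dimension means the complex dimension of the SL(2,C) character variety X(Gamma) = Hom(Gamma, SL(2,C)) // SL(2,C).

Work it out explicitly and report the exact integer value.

Gamma = pi_1(Sigma_51) = < a_1, b_1, ..., a_51, b_51 | prod [a_i, b_i] > has 2g = 102 generators and 1 relator.
A cocycle assigns one sl_2 vector per generator subject to the relator condition d_2(z) = 0: dim of the unconstrained space is 3*2g = 306.
d_2 is surjective at irreducible rho (its cokernel H^2 is dual to H^0 = 0), so dim Z^1 = 306 - 3 = 303.
Coboundaries contribute dim B^1 = 3 (injective at irreducible rho).
dim X = dim H^1 = 303 - 3 = 300.

300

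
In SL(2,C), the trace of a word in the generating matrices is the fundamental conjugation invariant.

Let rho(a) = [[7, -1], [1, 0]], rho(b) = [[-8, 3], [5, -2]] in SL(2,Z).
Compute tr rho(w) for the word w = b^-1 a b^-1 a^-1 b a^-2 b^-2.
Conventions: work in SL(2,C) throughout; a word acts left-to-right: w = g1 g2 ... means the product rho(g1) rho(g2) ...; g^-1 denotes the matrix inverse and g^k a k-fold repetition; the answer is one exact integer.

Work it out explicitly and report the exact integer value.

-4615340

rho(b^-1) = [[-2, -3], [-5, -8]]
... * rho(a) = [[7, -1], [1, 0]]  ->  [[-17, 2], [-43, 5]]
... * rho(b^-1) = [[-2, -3], [-5, -8]]  ->  [[24, 35], [61, 89]]
... * rho(a^-1) = [[0, 1], [-1, 7]]  ->  [[-35, 269], [-89, 684]]
... * rho(b) = [[-8, 3], [5, -2]]  ->  [[1625, -643], [4132, -1635]]
... * rho(a^-1) = [[0, 1], [-1, 7]]  ->  [[643, -2876], [1635, -7313]]
... * rho(a^-1) = [[0, 1], [-1, 7]]  ->  [[2876, -19489], [7313, -49556]]
... * rho(b^-1) = [[-2, -3], [-5, -8]]  ->  [[91693, 147284], [233154, 374509]]
... * rho(b^-1) = [[-2, -3], [-5, -8]]  ->  [[-919806, -1453351], [-2338853, -3695534]]
tr = -919806 + -3695534 = -4615340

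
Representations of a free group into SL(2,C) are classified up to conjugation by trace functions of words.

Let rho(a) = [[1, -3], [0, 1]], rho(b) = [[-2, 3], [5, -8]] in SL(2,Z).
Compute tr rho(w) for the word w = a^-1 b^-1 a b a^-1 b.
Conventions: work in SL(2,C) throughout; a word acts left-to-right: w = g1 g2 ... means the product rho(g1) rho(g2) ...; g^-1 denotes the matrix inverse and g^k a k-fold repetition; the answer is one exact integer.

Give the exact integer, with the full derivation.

rho(a^-1) = [[1, 3], [0, 1]]
... * rho(b^-1) = [[-8, -3], [-5, -2]]  ->  [[-23, -9], [-5, -2]]
... * rho(a) = [[1, -3], [0, 1]]  ->  [[-23, 60], [-5, 13]]
... * rho(b) = [[-2, 3], [5, -8]]  ->  [[346, -549], [75, -119]]
... * rho(a^-1) = [[1, 3], [0, 1]]  ->  [[346, 489], [75, 106]]
... * rho(b) = [[-2, 3], [5, -8]]  ->  [[1753, -2874], [380, -623]]
tr = 1753 + -623 = 1130

1130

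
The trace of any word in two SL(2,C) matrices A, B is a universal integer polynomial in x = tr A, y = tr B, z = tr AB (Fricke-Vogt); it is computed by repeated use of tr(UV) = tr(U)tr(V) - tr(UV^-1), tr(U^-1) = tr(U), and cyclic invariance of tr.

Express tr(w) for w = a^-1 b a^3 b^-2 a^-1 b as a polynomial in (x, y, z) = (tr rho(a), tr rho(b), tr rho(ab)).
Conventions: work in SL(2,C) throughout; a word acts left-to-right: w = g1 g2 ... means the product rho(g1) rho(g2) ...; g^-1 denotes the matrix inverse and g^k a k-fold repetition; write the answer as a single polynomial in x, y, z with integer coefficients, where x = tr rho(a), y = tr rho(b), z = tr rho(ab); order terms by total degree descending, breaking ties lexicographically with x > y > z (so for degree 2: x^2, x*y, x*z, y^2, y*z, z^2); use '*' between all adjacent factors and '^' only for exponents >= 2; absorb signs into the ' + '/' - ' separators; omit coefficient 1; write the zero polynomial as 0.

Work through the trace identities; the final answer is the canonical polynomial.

trace(a^2 b) = trace(a) * trace(b a) - trace(b) = x*z - y
trace(a^2) = trace(a) * trace(a) - trace(1) = x^2 - 2
trace(b a^2 b) = trace(b) * trace(a^2 b) - trace(a^2) = x*y*z - x^2 - y^2 + 2
trace(b a b a) = trace(a b) * trace(a b) - trace(1)   [split at repeated a] = z^2 - 2
trace(b a b) = trace(b) * trace(a b) - trace(a) = y*z - x
trace(b a^2 b a) = trace(a) * trace(b a b a) - trace(b a b) = x*z^2 - y*z - x
trace(b a^-1 b a^2) = trace(b a^2 b) * trace(a) - trace(b a^2 b a) = x^2*y*z - x^3 - x*y^2 - x*z^2 + y*z + 3*x
trace(a b^3 a) = trace(b) * trace(b a^2 b) - trace(b a^2) = x*y^2*z - x^2*y - y^3 - x*z + 3*y
trace(a b^3) = trace(b) * trace(a b^2) - trace(a b) = y^2*z - x*y - z
trace(b a^3 b^2) = trace(a) * trace(a b^3 a) - trace(a b^3) = x^2*y^2*z - x^3*y - x*y^3 - x^2*z - y^2*z + 4*x*y + z
trace(b^2 a b a) = trace(b) * trace(a b a b) - trace(a b a) = y*z^2 - x*z - y
trace(a b^2 a b a) = trace(a) * trace(b^2 a b a) - trace(b^2 a b) = x*y*z^2 - x^2*z - y^2*z + z
trace(b a^3 b^2 a) = trace(a) * trace(a b^2 a b a) - trace(a b^2 a b) = x^2*y*z^2 - x^3*z - x*y^2*z - y*z^2 + 2*x*z + y
trace(b a^-1 b a^3 b) = trace(b a^3 b^2) * trace(a) - trace(b a^3 b^2 a) = x^3*y^2*z - x^4*y - x^2*y^3 - x^2*y*z^2 + 4*x^2*y + y*z^2 - x*z - y
trace(a^2 b a) = trace(a) * trace(b a^2) - trace(b a) = x^2*z - x*y - z
trace(a b a b^2 a) = trace(b) * trace(a^2 b a b) - trace(a^2 b a) = x*y*z^2 - x^2*z - y^2*z + z
trace(b a^3 b a b) = trace(a) * trace(a b a b^2 a) - trace(a b a b^2) = x^2*y*z^2 - x^3*z - x*y^2*z - y*z^2 + 2*x*z + y
trace(b a b a b a) = trace(a b a b) * trace(a b) - trace(b a)   [split at repeated a] = z^3 - 3*z
trace(b a b a b a^2) = trace(a) * trace(b a b a b a) - trace(b a b a b) = x*z^3 - y*z^2 - 2*x*z + y
trace(b a^3 b a b a) = trace(a) * trace(b a b a b a^2) - trace(b a b a b a) = x^2*z^3 - x*y*z^2 - 2*x^2*z - z^3 + x*y + 3*z
trace(b a^-1 b a^3 b a) = trace(b a^3 b a b) * trace(a) - trace(b a^3 b a b a) = x^3*y*z^2 - x^4*z - x^2*y^2*z - x^2*z^3 + 4*x^2*z + z^3 - 3*z
trace(a^-1 b a^-1 b a^3 b) = trace(b a^-1 b a^3 b) * trace(a) - trace(b a^-1 b a^3 b a) = x^4*y^2*z - x^5*y - x^3*y^3 - 2*x^3*y*z^2 + x^4*z + x^2*y^2*z + x^2*z^3 + 4*x^3*y + x*y*z^2 - 5*x^2*z - z^3 - x*y + 3*z
trace(a^-1 b a^-1 b a^3 b^-1) = trace(a^-1 b a^-1 b a^3) * trace(b) - trace(a^-1 b a^-1 b a^3 b) = -x^4*y^2*z + x^5*y + x^3*y^3 + 2*x^3*y*z^2 - x^4*z - x^2*z^3 - 5*x^3*y - x*y^3 - 2*x*y*z^2 + 5*x^2*z + y^2*z + z^3 + 4*x*y - 3*z
trace(a^-1 b a^3 b^-2 a^-1 b) = trace(a^-1 b a^-1 b a^3 b^-1) * trace(b) - trace(a^-1 b a^-1 b a^3) = -x^4*y^3*z + x^5*y^2 + x^3*y^4 + 2*x^3*y^2*z^2 - x^4*y*z - x^2*y*z^3 - 5*x^3*y^2 - x*y^4 - 2*x*y^2*z^2 + 4*x^2*y*z + y^3*z + y*z^3 + x^3 + 5*x*y^2 + x*z^2 - 4*y*z - 3*x

-x^4*y^3*z + x^5*y^2 + x^3*y^4 + 2*x^3*y^2*z^2 - x^4*y*z - x^2*y*z^3 - 5*x^3*y^2 - x*y^4 - 2*x*y^2*z^2 + 4*x^2*y*z + y^3*z + y*z^3 + x^3 + 5*x*y^2 + x*z^2 - 4*y*z - 3*x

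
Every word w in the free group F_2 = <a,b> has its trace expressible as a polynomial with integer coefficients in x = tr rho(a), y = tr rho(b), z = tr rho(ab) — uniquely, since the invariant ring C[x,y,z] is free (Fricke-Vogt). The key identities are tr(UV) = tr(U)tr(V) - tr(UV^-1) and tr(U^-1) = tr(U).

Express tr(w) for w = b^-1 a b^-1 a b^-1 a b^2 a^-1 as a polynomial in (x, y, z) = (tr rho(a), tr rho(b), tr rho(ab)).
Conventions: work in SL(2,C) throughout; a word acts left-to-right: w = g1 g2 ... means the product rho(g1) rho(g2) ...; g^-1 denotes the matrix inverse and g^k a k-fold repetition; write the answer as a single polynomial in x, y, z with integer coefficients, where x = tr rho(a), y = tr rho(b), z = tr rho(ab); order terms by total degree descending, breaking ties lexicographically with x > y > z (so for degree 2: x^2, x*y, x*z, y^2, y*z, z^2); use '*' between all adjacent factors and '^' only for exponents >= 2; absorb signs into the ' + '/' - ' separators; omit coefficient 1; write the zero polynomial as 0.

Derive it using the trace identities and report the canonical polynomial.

-x^3*y^4*z + x^4*y^3 + x^2*y^5 + 3*x^2*y^3*z^2 - 2*x^3*y^2*z - 2*x*y^4*z - 3*x*y^2*z^3 - 4*x^2*y^3 + x^2*y*z^2 + y^3*z^2 + y*z^4 + 9*x*y^2*z - y^3 - 5*y*z^2 - x*z + 3*y

tr(a b a) = tr(a) tr(b a) - tr(b)   [square of a] = x*z - y
use: tr(a b a b) = tr(a b) tr(a b) - tr(1)   [split at a repeated a] = z^2 - 2
tr(a b^-1 a b) = tr(a b a) tr(b) - tr(a b a b)   [inverse elimination on b] = x*y*z - y^2 - z^2 + 2
tr(b^2 a) = tr(b) tr(a b) - tr(a)   [square of b] = y*z - x
tr(b^2) = tr(b) tr(b) - tr(1)   [square of b] = y^2 - 2
tr(b a^2 b) = tr(a) tr(b^2 a) - tr(b^2)   [square of a] = x*y*z - x^2 - y^2 + 2
tr(a b^3 a) = tr(b) tr(b a^2 b) - tr(b a^2)   [square of b] = x*y^2*z - x^2*y - y^3 - x*z + 3*y
tr(a b^3) = tr(b) tr(a b^2) - tr(a b)   [square of b] = y^2*z - x*y - z
tr(b a^3 b^2) = tr(a) tr(a b^3 a) - tr(a b^3)   [square of a] = x^2*y^2*z - x^3*y - x*y^3 - x^2*z - y^2*z + 4*x*y + z
tr(a b a^2 b) = tr(a) tr(b a b a) - tr(b a b)   [square of a] = x*z^2 - y*z - x
tr(a b a^2) = tr(a) tr(b a^2) - tr(b a)   [square of a] = x^2*z - x*y - z
tr(b^2 a b a^2) = tr(b) tr(a b a^2 b) - tr(a b a^2)   [square of b] = x*y*z^2 - x^2*z - y^2*z + z
apply: tr(b^2 a b a) = tr(b) tr(a b a b) - tr(a b a)   [square of b] = y*z^2 - x*z - y
use: tr(b a^3 b^2 a) = tr(a) tr(b^2 a b a^2) - tr(b^2 a b a)   [square of a] = x^2*y*z^2 - x^3*z - x*y^2*z - y*z^2 + 2*x*z + y
tr(a^2 b^2 a^-1 b a) = tr(b a^3 b^2) tr(a) - tr(b a^3 b^2 a)   [inverse elimination on a] = x^3*y^2*z - x^4*y - x^2*y^3 - x^2*y*z^2 + 4*x^2*y + y*z^2 - x*z - y
use: tr(b a b a^2 b^2) = tr(b) tr(a b a^2 b^2) - tr(a b a^2 b)   [square of b] = x*y^2*z^2 - x^2*y*z - y^3*z - x*z^2 + 2*y*z + x
tr(b a b a b a) = tr(a b) tr(a b a b) - tr(a^-1 b^-1)   [split at a repeated a] = z^3 - 3*z
tr(a b a b a^2 b) = tr(a) tr(b a b a b a) - tr(b a b a b)   [square of a] = x*z^3 - y*z^2 - 2*x*z + y
tr(a b a b a^2) = tr(a) tr(b a b a^2) - tr(b a b a)   [square of a] = x^2*z^2 - x*y*z - x^2 - z^2 + 2
tr(b a b a^2 b^2 a) = tr(b) tr(a b a b a^2 b) - tr(a b a b a^2)   [square of b] = x*y*z^3 - x^2*z^2 - y^2*z^2 - x*y*z + x^2 + y^2 + z^2 - 2
tr(a^2 b^2 a^-1 b a b) = tr(b a b a^2 b^2) tr(a) - tr(b a b a^2 b^2 a)   [inverse elimination on a] = x^2*y^2*z^2 - x^3*y*z - x*y^3*z - x*y*z^3 + y^2*z^2 + 3*x*y*z - y^2 - z^2 + 2
tr(a b^2 a^-1 b a b^-1 a) = tr(a^2 b^2 a^-1 b a) tr(b) - tr(a^2 b^2 a^-1 b a b)   [inverse elimination on b] = x^3*y^3*z - x^4*y^2 - x^2*y^4 - 2*x^2*y^2*z^2 + x^3*y*z + x*y^3*z + x*y*z^3 + 4*x^2*y^2 - 4*x*y*z + z^2 - 2
tr(a^2 b a b^2) = tr(a) tr(b a b^2 a) - tr(b a b^2)   [square of a] = x*y*z^2 - x^2*z - y^2*z + z
tr(b a^2 b a b^2) = tr(b) tr(a^2 b a b^2) - tr(a^2 b a b)   [square of b] = x*y^2*z^2 - x^2*y*z - y^3*z - x*z^2 + 2*y*z + x
tr(a b a^2 b a) = tr(a) tr(b a^2 b a) - tr(b a^2 b)   [square of a] = x^2*z^2 - 2*x*y*z + y^2 - 2
use: tr(b a^2 b a b^2 a) = tr(b) tr(a b a^2 b a b) - tr(a b a^2 b a)   [square of b] = x*y*z^3 - x^2*z^2 - y^2*z^2 + 2
tr(a b a b^2 a^-1 b a) = tr(b a^2 b a b^2) tr(a) - tr(b a^2 b a b^2 a)   [inverse elimination on a] = x^2*y^2*z^2 - x^3*y*z - x*y^3*z - x*y*z^3 + y^2*z^2 + 2*x*y*z + x^2 - 2
use: tr(b a b a b a b) = tr(b) tr(a b a b a b) - tr(a b a b a)   [square of b] = y*z^3 - x*z^2 - 2*y*z + x
use: tr(b a b a b a b^2) = tr(b) tr(b a b a b a b) - tr(b a b a b a)   [square of b] = y^2*z^3 - x*y*z^2 - 2*y^2*z - z^3 + x*y + 3*z
apply: tr(a b a b a b a b) = tr(b a b a) tr(b a b a) - tr(1)   [split at a repeated b] = z^4 - 4*z^2 + 2
tr(b a b a b a b^2 a) = tr(b) tr(a b a b a b a b) - tr(a b a b a b a)   [square of b] = y*z^4 - x*z^3 - 3*y*z^2 + 2*x*z + y
tr(a b a b^2 a^-1 b a b) = tr(b a b a b a b^2) tr(a) - tr(b a b a b a b^2 a)   [inverse elimination on a] = x*y^2*z^3 - x^2*y*z^2 - y*z^4 - 2*x*y^2*z + x^2*y + 3*y*z^2 + x*z - y
apply: tr(a b^2 a^-1 b a b^-1 a b) = tr(a b a b^2 a^-1 b a) tr(b) - tr(a b a b^2 a^-1 b a b)   [inverse elimination on b] = x^2*y^3*z^2 - x^3*y^2*z - x*y^4*z - 2*x*y^2*z^3 + x^2*y*z^2 + y^3*z^2 + y*z^4 + 4*x*y^2*z - 3*y*z^2 - x*z - y
tr(a b^-1 a b^-1 a b^2 a^-1 b) = tr(a b^2 a^-1 b a b^-1 a) tr(b) - tr(a b^2 a^-1 b a b^-1 a b)   [inverse elimination on b] = x^3*y^4*z - x^4*y^3 - x^2*y^5 - 3*x^2*y^3*z^2 + 2*x^3*y^2*z + 2*x*y^4*z + 3*x*y^2*z^3 + 4*x^2*y^3 - x^2*y*z^2 - y^3*z^2 - y*z^4 - 8*x*y^2*z + 4*y*z^2 + x*z - y
use: tr(b^-1 a b^-1 a b^-1 a b^2 a^-1) = tr(a b^-1 a b^-1 a b^2 a^-1) tr(b) - tr(a b^-1 a b^-1 a b^2 a^-1 b)   [inverse elimination on b] = -x^3*y^4*z + x^4*y^3 + x^2*y^5 + 3*x^2*y^3*z^2 - 2*x^3*y^2*z - 2*x*y^4*z - 3*x*y^2*z^3 - 4*x^2*y^3 + x^2*y*z^2 + y^3*z^2 + y*z^4 + 9*x*y^2*z - y^3 - 5*y*z^2 - x*z + 3*y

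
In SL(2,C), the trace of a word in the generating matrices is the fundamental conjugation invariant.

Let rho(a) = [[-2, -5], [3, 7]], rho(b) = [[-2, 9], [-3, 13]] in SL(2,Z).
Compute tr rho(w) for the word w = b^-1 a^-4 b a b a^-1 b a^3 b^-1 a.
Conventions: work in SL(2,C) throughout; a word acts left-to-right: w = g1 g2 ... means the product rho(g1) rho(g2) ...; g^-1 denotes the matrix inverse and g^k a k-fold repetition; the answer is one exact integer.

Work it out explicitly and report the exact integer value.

rho(b^-1) = [[13, -9], [3, -2]]
... * rho(a^-1) = [[7, 5], [-3, -2]]  ->  [[118, 83], [27, 19]]
... * rho(a^-1) = [[7, 5], [-3, -2]]  ->  [[577, 424], [132, 97]]
... * rho(a^-1) = [[7, 5], [-3, -2]]  ->  [[2767, 2037], [633, 466]]
... * rho(a^-1) = [[7, 5], [-3, -2]]  ->  [[13258, 9761], [3033, 2233]]
... * rho(b) = [[-2, 9], [-3, 13]]  ->  [[-55799, 246215], [-12765, 56326]]
... * rho(a) = [[-2, -5], [3, 7]]  ->  [[850243, 2002500], [194508, 458107]]
... * rho(b) = [[-2, 9], [-3, 13]]  ->  [[-7707986, 33684687], [-1763337, 7705963]]
... * rho(a^-1) = [[7, 5], [-3, -2]]  ->  [[-155009963, -105909304], [-35461248, -24228611]]
... * rho(b) = [[-2, 9], [-3, 13]]  ->  [[627747838, -2771910619], [143608329, -634123175]]
... * rho(a) = [[-2, -5], [3, 7]]  ->  [[-9571227533, -22542113523], [-2189586183, -5156903870]]
... * rho(a) = [[-2, -5], [3, 7]]  ->  [[-48483885503, -109938656996], [-11091539244, -25150396175]]
... * rho(a) = [[-2, -5], [3, 7]]  ->  [[-232848199982, -527151171457], [-53268110037, -120595077005]]
... * rho(b^-1) = [[13, -9], [3, -2]]  ->  [[-4608480114137, 3149936142752], [-1054270661496, 720603144343]]
... * rho(a) = [[-2, -5], [3, 7]]  ->  [[18666768656530, 45091953569949], [4270350756021, 10315575317881]]
tr = 18666768656530 + 10315575317881 = 28982343974411

28982343974411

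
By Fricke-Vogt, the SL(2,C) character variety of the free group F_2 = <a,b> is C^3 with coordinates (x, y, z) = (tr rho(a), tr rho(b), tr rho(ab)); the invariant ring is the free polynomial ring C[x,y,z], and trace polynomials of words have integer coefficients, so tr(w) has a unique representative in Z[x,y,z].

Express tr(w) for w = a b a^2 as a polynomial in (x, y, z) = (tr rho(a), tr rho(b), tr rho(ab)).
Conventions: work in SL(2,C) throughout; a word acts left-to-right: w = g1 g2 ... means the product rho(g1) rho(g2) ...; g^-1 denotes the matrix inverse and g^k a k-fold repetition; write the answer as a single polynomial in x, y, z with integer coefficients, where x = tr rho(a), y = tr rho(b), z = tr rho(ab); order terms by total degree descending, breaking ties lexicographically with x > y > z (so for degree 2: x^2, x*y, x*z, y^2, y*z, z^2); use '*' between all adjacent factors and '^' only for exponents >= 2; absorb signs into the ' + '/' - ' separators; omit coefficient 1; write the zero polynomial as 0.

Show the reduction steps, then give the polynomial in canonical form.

and tr(b a^2) = tr(a)*tr(b a) - tr(b)   [square of a] = x*z - y
tr(a b a^2) = tr(a)*tr(b a^2) - tr(b a)   [square of a] = x^2*z - x*y - z

x^2*z - x*y - z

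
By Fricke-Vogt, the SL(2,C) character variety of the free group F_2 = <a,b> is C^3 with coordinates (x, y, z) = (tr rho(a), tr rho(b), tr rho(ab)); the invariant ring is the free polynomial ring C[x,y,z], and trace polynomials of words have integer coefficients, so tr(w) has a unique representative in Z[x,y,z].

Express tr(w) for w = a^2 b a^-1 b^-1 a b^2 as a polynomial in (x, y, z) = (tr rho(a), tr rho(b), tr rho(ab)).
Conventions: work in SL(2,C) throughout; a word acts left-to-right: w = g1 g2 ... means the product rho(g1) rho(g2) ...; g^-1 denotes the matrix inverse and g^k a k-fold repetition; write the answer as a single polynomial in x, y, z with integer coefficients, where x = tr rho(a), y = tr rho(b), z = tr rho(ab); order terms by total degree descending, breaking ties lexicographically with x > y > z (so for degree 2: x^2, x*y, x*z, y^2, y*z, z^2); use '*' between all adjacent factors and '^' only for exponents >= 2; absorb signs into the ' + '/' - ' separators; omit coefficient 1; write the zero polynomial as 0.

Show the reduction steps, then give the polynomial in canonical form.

-x^2*y^2*z^2 + 2*x^3*y*z + 2*x*y^3*z + x*y*z^3 - x^4 - 2*x^2*y^2 - x^2*z^2 - y^4 - y^2*z^2 - 4*x*y*z + 4*x^2 + 4*y^2 + z^2 - 2

tr(b^2 a) = tr(b)*tr(a b) - tr(a)  (reduce the b square) = y*z - x
tr(b^2) = tr(b)*tr(b) - tr(1)  (reduce the b square) = y^2 - 2
tr(a^2 b^2) = tr(a)*tr(b^2 a) - tr(b^2)  (reduce the a square) = x*y*z - x^2 - y^2 + 2
tr(a^2 b) = tr(a)*tr(b a) - tr(b)  (reduce the a square) = x*z - y
tr(b^2 a^2 b) = tr(b)*tr(a^2 b^2) - tr(a^2 b)  (reduce the b square) = x*y^2*z - x^2*y - y^3 - x*z + 3*y
tr(b a b a) = tr(b a)*tr(b a) - tr(1)  (split on b) = z^2 - 2
tr(a^2 b a b) = tr(a)*tr(b a b a) - tr(b a b)  (reduce the a square) = x*z^2 - y*z - x
tr(a^2 b a) = tr(a)*tr(a b a) - tr(a b)  (reduce the a square) = x^2*z - x*y - z
tr(a b^2 a^2 b) = tr(b)*tr(a^2 b a b) - tr(a^2 b a)  (reduce the b square) = x*y*z^2 - x^2*z - y^2*z + z
tr(a b^2 a^2) = tr(a)*tr(b^2 a^2) - tr(b^2 a)  (reduce the a square) = x^2*y*z - x^3 - x*y^2 - y*z + 3*x
tr(b a b^2 a^2 b) = tr(b)*tr(a b^2 a^2 b) - tr(a b^2 a^2)  (reduce the b square) = x*y^2*z^2 - 2*x^2*y*z - y^3*z + x^3 + x*y^2 + 2*y*z - 3*x
tr(b a b a b a) = tr(b a)*tr(b a b a) - tr(b^-1 a^-1)  (split on b) = z^3 - 3*z
tr(b a b a b) = tr(b)*tr(a b a b) - tr(a b a)  (reduce the b square) = y*z^2 - x*z - y
tr(a^2 b a b a b) = tr(a)*tr(b a b a b a) - tr(b a b a b)  (reduce the a square) = x*z^3 - y*z^2 - 2*x*z + y
tr(a^2 b a b a) = tr(a)*tr(a b a b a) - tr(a b a b)  (reduce the a square) = x^2*z^2 - x*y*z - x^2 - z^2 + 2
tr(b a b^2 a^2 b a) = tr(b)*tr(a^2 b a b a b) - tr(a^2 b a b a)  (reduce the b square) = x*y*z^3 - x^2*z^2 - y^2*z^2 - x*y*z + x^2 + y^2 + z^2 - 2
tr(a b^2 a^2 b a^-1 b) = tr(b a b^2 a^2 b)*tr(a) - tr(b a b^2 a^2 b a)  (eliminate a^-1) = x^2*y^2*z^2 - 2*x^3*y*z - x*y^3*z - x*y*z^3 + x^4 + x^2*y^2 + x^2*z^2 + y^2*z^2 + 3*x*y*z - 4*x^2 - y^2 - z^2 + 2
tr(a^2 b a^-1 b^-1 a b^2) = tr(a b^2 a^2 b a^-1)*tr(b) - tr(a b^2 a^2 b a^-1 b)  (eliminate b^-1) = -x^2*y^2*z^2 + 2*x^3*y*z + 2*x*y^3*z + x*y*z^3 - x^4 - 2*x^2*y^2 - x^2*z^2 - y^4 - y^2*z^2 - 4*x*y*z + 4*x^2 + 4*y^2 + z^2 - 2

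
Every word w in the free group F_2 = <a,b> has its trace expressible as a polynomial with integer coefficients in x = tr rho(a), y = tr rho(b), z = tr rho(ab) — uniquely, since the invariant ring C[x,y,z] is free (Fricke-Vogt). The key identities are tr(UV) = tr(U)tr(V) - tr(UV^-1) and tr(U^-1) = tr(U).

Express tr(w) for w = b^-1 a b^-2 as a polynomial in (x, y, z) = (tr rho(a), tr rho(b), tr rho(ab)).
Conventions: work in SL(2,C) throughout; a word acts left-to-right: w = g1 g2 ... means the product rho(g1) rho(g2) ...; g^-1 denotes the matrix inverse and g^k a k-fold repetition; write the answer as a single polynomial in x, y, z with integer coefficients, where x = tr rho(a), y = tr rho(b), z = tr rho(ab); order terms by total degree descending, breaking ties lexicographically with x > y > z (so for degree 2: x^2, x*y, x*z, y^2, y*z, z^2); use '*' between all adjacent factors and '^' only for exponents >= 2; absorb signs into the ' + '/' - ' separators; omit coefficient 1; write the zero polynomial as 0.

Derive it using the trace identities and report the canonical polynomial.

x*y^3 - y^2*z - 2*x*y + z

use: trace(a b^-1) = trace(a) trace(b) - trace(a b) = x*y - z
use: trace(a b^-2) = trace(a b^-1) trace(b) - trace(a) = x*y^2 - y*z - x
use: trace(b^-1 a b^-2) = trace(a b^-2) trace(b) - trace(a b^-1) = x*y^3 - y^2*z - 2*x*y + z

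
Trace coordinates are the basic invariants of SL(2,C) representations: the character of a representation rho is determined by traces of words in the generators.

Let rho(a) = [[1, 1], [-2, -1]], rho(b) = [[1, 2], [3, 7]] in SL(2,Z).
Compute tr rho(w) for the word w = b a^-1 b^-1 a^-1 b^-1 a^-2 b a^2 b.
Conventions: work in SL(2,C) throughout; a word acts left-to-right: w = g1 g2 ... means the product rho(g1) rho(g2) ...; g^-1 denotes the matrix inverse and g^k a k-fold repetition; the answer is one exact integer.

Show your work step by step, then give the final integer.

rho(b) = [[1, 2], [3, 7]]
... * rho(a^-1) = [[-1, -1], [2, 1]]  ->  [[3, 1], [11, 4]]
... * rho(b^-1) = [[7, -2], [-3, 1]]  ->  [[18, -5], [65, -18]]
... * rho(a^-1) = [[-1, -1], [2, 1]]  ->  [[-28, -23], [-101, -83]]
... * rho(b^-1) = [[7, -2], [-3, 1]]  ->  [[-127, 33], [-458, 119]]
... * rho(a^-1) = [[-1, -1], [2, 1]]  ->  [[193, 160], [696, 577]]
... * rho(a^-1) = [[-1, -1], [2, 1]]  ->  [[127, -33], [458, -119]]
... * rho(b) = [[1, 2], [3, 7]]  ->  [[28, 23], [101, 83]]
... * rho(a) = [[1, 1], [-2, -1]]  ->  [[-18, 5], [-65, 18]]
... * rho(a) = [[1, 1], [-2, -1]]  ->  [[-28, -23], [-101, -83]]
... * rho(b) = [[1, 2], [3, 7]]  ->  [[-97, -217], [-350, -783]]
tr = -97 + -783 = -880

-880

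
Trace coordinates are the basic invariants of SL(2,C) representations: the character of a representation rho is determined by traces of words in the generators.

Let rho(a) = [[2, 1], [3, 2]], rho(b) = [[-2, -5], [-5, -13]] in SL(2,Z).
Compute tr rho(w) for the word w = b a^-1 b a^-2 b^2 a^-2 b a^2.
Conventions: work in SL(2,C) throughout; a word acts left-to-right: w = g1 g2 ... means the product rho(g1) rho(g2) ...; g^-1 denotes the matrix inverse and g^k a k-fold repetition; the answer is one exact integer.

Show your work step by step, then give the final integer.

-15977810

rho(b) = [[-2, -5], [-5, -13]]
... * rho(a^-1) = [[2, -1], [-3, 2]]  ->  [[11, -8], [29, -21]]
... * rho(b) = [[-2, -5], [-5, -13]]  ->  [[18, 49], [47, 128]]
... * rho(a^-1) = [[2, -1], [-3, 2]]  ->  [[-111, 80], [-290, 209]]
... * rho(a^-1) = [[2, -1], [-3, 2]]  ->  [[-462, 271], [-1207, 708]]
... * rho(b) = [[-2, -5], [-5, -13]]  ->  [[-431, -1213], [-1126, -3169]]
... * rho(b) = [[-2, -5], [-5, -13]]  ->  [[6927, 17924], [18097, 46827]]
... * rho(a^-1) = [[2, -1], [-3, 2]]  ->  [[-39918, 28921], [-104287, 75557]]
... * rho(a^-1) = [[2, -1], [-3, 2]]  ->  [[-166599, 97760], [-435245, 255401]]
... * rho(b) = [[-2, -5], [-5, -13]]  ->  [[-155602, -437885], [-406515, -1143988]]
... * rho(a) = [[2, 1], [3, 2]]  ->  [[-1624859, -1031372], [-4244994, -2694491]]
... * rho(a) = [[2, 1], [3, 2]]  ->  [[-6343834, -3687603], [-16573461, -9633976]]
tr = -6343834 + -9633976 = -15977810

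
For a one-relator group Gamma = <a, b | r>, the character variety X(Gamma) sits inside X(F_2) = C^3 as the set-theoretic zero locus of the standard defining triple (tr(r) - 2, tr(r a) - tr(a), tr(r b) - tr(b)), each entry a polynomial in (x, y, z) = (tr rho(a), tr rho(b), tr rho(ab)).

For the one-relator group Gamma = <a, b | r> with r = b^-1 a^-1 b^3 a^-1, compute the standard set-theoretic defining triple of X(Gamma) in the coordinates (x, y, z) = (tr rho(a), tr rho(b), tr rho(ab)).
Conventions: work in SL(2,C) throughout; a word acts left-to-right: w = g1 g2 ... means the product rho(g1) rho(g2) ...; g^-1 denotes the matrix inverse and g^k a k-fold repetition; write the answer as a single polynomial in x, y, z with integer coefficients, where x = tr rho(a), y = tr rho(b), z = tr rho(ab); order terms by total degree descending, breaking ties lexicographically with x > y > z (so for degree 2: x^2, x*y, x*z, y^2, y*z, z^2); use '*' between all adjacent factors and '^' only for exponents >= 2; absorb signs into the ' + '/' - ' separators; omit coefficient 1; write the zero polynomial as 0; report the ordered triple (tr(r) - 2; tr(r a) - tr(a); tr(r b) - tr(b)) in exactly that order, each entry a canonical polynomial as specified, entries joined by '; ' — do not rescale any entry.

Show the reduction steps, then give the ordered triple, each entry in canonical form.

tr(b^2) = tr(b)*tr(b) - tr(1) = y^2 - 2
tr(b^2 a) = tr(b)*tr(a b) - tr(a) = y*z - x
and tr(a^-1 b^2) = tr(b^2)*tr(a) - tr(b^2 a) = x*y^2 - y*z - x
and tr(b^3) = tr(b)*tr(b^2) - tr(b) = y^3 - 3*y
next, tr(b a b^2) = tr(b)*tr(b a b) - tr(b a) = y^2*z - x*y - z
tr(b^3 a b) = tr(b)*tr(b a b^2) - tr(b a b) = y^3*z - x*y^2 - 2*y*z + x
tr(a b a b) = tr(b a)*tr(b a) - tr(1) = z^2 - 2
and tr(a b a) = tr(a)*tr(b a) - tr(b) = x*z - y
tr(a b a b^2) = tr(b)*tr(a b a b) - tr(a b a) = y*z^2 - x*z - y
and tr(b^3 a b a) = tr(b)*tr(a b a b^2) - tr(a b a b) = y^2*z^2 - x*y*z - y^2 - z^2 + 2
and tr(a^-1 b^3 a b) = tr(b^3 a b)*tr(a) - tr(b^3 a b a) = x*y^3*z - x^2*y^2 - y^2*z^2 - x*y*z + x^2 + y^2 + z^2 - 2
tr(b^-1 a^-1 b^3 a) = tr(a^-1 b^3 a)*tr(b) - tr(a^-1 b^3 a b) = -x*y^3*z + x^2*y^2 + y^4 + y^2*z^2 + x*y*z - x^2 - 4*y^2 - z^2 + 2
and tr(b^-1 a^-1 b^3 a^-1) = tr(b^-1 a^-1 b^3)*tr(a) - tr(b^-1 a^-1 b^3 a) = x*y^3*z - y^4 - y^2*z^2 - 2*x*y*z + 4*y^2 + z^2 - 2
next, tr(a^-1 b^3) = tr(b^3)*tr(a) - tr(b^3 a)   [inverse elimination on a] = x*y^3 - y^2*z - 2*x*y + z
tr(a^-1 b^3 a^-1) = tr(a^-1 b^3)*tr(a) - tr(a^-1 b^3 a)   [inverse elimination on a] = x^2*y^3 - x*y^2*z - 2*x^2*y - y^3 + x*z + 3*y
assemble the triple (tr(r) - 2; tr(r a) - x; tr(r b) - y)

x*y^3*z - y^4 - y^2*z^2 - 2*x*y*z + 4*y^2 + z^2 - 4; x*y^2 - y*z - 2*x; x^2*y^3 - x*y^2*z - 2*x^2*y - y^3 + x*z + 2*y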